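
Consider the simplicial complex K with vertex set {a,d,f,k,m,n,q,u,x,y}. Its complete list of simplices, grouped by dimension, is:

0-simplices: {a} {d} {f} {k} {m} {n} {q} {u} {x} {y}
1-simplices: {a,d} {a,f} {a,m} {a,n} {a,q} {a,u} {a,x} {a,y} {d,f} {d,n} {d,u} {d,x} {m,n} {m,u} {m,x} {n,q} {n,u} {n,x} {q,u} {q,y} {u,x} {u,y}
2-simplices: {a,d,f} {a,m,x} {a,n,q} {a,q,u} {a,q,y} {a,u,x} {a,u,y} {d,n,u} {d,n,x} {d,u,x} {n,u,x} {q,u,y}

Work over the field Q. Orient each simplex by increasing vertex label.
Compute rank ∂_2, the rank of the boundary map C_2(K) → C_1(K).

n_0=10 n_1=22 n_2=12  [Q]
∂1: piv[ad,af,am,an,aq,au,ax,ay] rk=8  ker:df,dn,du,dx,mn,mu,mx,nq,nu,nx,qu,qy,ux,uy
∂2: piv[adf,amx,anq,aqu,aqy,aux,auy,dnu,dnx,dux] rk=10  ker:nux,quy
rk∂_2=10

rank∂_2=10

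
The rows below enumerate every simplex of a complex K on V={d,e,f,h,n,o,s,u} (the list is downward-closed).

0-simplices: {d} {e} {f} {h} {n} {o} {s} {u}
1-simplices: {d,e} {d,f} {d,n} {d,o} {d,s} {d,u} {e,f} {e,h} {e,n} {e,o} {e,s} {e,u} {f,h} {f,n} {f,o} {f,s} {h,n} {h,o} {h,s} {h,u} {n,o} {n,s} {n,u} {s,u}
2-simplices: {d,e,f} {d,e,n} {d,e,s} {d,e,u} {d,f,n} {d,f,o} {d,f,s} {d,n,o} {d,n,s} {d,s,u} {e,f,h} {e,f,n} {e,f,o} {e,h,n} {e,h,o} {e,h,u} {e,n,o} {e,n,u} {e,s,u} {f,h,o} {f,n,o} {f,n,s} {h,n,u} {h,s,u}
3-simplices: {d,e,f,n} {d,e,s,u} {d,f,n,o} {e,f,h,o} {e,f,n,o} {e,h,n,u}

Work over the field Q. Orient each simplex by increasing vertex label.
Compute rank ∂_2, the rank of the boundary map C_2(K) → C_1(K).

rank∂_2=17

n_0=8 n_1=24 n_2=24 n_3=6  [Q]
∂1: piv[de,df,dn,do,ds,du,eh] rk=7  ker:ef,en,eo,es,eu,fh,fn,fo,fs,hn,ho,hs,hu,no,ns,nu,su
∂2: piv[def,den,des,deu,dfn,dfo,dfs,dno,dns,dsu,efh,efo,ehn,eho,ehu,enu,hsu] rk=17  ker:efn,eno,esu,fho,fno,fns,hnu
∂3: piv[defn,desu,dfno,efho,efno,ehnu] rk=6
rk∂_2=17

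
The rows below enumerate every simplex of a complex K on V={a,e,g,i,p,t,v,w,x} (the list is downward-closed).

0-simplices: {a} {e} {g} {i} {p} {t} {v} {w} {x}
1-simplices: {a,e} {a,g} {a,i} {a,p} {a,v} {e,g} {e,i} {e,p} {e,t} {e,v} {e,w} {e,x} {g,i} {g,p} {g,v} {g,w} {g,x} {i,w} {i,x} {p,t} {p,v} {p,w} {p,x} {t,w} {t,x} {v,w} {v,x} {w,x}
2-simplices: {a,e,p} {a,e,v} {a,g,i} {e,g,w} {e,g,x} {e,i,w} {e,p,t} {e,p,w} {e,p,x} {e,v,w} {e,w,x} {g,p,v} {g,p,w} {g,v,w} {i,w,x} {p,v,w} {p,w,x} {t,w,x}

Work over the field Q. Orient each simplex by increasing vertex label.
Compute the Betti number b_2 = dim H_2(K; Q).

n_0=9 n_1=28 n_2=18  [Q]
∂1: piv[ae,ag,ai,ap,av,et,ew,ex] rk=8  ker:eg,ei,ep,ev,gi,gp,gv,gw,gx,iw,ix,pt,pv,pw,px,tw,tx,vw,vx,wx
∂2: piv[aep,aev,agi,egw,egx,eiw,ept,epw,epx,evw,ewx,gpv,gpw,gvw,iwx,twx] rk=16  ker:pvw,pwx
b_2=(18−16)−0=2

b_2=2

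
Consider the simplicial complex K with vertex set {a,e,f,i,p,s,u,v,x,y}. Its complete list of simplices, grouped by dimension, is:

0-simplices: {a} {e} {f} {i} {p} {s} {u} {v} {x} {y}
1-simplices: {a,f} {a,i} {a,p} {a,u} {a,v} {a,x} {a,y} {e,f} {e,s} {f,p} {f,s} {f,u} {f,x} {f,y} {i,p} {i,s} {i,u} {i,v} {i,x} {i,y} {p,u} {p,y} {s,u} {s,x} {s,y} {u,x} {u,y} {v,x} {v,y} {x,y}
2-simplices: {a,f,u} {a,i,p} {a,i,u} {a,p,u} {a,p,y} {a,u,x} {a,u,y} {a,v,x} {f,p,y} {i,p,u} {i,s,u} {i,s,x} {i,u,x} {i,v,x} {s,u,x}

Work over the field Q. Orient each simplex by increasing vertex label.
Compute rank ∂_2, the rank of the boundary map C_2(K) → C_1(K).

rank∂_2=13

n_0=10 n_1=30 n_2=15  [Q]
∂1: piv[af,ai,ap,au,av,ax,ay,ef,es] rk=9  ker:fp,fs,fu,fx,fy,ip,is,iu,iv,ix,iy,pu,py,su,sx,sy,ux,uy,vx,vy,xy
∂2: piv[afu,aip,aiu,apu,apy,aux,auy,avx,fpy,isu,isx,iux,ivx] rk=13  ker:ipu,sux
rk∂_2=13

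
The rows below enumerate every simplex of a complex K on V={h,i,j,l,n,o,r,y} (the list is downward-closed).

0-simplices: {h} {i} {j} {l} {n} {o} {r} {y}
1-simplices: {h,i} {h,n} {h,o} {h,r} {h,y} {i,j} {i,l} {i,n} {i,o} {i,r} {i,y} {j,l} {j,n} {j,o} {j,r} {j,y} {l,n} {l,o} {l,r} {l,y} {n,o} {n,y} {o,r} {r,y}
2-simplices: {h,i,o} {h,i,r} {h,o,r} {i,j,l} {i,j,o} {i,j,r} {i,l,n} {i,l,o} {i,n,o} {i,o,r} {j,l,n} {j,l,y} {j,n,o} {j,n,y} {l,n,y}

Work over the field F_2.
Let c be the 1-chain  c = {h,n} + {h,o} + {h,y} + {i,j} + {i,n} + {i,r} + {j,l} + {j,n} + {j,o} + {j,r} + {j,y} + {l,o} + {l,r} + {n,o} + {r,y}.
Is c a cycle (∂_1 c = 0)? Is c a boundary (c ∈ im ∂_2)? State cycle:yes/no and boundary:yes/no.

n_0=8 n_1=24 n_2=15  [Z2]
∂1: piv[hi,hn,ho,hr,hy,ij,il] rk=7  ker:in,io,ir,iy,jl,jn,jo,jr,jy,ln,lo,lr,ly,no,ny,or,ry
∂2: piv[hio,hir,hor,ijl,ijo,ijr,iln,ilo,ino,jln,jly,jny] rk=12  ker:ior,jno,lny
∂1c = {h} + {i} + {l} + {y}

cycle:no boundary:no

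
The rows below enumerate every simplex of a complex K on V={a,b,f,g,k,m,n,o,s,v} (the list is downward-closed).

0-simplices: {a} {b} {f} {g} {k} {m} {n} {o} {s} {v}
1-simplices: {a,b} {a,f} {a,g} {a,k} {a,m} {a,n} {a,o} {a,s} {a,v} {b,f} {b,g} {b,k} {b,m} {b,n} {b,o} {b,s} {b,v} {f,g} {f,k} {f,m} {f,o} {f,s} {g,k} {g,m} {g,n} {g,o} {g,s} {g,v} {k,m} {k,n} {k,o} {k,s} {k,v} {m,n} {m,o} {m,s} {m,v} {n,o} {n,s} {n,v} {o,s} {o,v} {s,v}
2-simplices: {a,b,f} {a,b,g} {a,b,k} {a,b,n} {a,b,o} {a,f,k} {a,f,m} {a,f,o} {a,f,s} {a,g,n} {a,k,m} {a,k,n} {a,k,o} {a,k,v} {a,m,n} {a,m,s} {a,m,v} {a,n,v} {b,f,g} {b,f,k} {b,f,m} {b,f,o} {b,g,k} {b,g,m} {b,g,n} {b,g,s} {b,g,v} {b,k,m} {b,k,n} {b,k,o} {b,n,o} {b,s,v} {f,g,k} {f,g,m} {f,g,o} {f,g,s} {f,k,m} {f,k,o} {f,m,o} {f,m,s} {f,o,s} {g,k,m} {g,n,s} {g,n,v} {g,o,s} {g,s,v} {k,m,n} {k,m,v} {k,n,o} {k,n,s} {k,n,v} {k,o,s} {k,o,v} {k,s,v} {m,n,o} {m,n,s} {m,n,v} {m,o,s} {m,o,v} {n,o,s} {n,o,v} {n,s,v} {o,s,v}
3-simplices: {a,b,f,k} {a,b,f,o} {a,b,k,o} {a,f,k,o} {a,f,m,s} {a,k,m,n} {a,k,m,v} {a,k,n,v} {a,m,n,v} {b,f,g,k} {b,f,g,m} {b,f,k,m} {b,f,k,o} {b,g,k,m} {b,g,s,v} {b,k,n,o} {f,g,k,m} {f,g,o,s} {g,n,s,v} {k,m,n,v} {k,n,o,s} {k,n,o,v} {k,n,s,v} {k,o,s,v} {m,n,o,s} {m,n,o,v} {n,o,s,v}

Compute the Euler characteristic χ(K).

n_0=10 n_1=43 n_2=63 n_3=27
χ=+10−43+63−27=3

χ(K)=3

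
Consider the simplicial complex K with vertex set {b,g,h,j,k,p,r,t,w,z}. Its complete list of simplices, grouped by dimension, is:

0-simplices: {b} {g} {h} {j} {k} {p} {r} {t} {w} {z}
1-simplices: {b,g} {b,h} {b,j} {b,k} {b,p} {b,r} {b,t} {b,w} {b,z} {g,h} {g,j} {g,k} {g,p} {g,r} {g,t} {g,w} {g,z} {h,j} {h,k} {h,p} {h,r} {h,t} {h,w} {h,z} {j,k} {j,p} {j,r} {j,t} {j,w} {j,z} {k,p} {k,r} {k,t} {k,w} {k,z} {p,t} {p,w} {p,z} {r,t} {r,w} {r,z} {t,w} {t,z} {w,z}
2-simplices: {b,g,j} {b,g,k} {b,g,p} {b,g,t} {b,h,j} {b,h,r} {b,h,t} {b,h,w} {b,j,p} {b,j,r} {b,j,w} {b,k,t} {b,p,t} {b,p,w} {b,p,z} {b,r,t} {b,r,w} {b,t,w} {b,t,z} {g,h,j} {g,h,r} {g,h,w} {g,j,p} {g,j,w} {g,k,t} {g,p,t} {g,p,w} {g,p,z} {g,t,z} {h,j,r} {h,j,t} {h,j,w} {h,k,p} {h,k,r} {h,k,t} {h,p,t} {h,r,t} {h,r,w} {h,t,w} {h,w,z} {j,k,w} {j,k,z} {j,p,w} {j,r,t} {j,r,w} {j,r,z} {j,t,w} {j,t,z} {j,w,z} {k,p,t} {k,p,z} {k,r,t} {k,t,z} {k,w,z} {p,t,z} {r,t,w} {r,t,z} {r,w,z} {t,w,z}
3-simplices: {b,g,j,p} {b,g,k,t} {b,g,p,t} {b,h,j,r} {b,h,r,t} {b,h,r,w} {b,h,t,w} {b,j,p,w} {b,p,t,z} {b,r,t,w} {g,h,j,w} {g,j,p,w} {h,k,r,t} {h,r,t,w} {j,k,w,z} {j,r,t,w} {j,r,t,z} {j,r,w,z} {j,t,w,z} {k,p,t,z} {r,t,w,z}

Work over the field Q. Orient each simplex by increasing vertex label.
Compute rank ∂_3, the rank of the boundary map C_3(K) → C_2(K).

n_0=10 n_1=44 n_2=59 n_3=21  [Q]
∂1: piv[bg,bh,bj,bk,bp,br,bt,bw,bz] rk=9  ker:gh,gj,gk,gp,gr,gt,gw,gz,hj,hk,hp,hr,ht,hw,hz,jk,jp,jr,jt,jw,jz,kp,kr,kt,kw,kz,pt,pw,pz,rt,rw,rz,tw,tz,wz
∂2: piv[bgj,bgk,bgp,bgt,bhj,bhr,bht,bhw,bjp,bjr,bjw,bkt,bpt,bpw,bpz,brt,brw,btw,btz,ghj,ghr,ghw,gpz,hjt,hkp,hkr,hkt,hpt,hwz,jkw,jkz,jrz,jtz,jwz,kpz] rk=35  ker:gjp,gjw,gkt,gpt,gpw,gtz,hjr,hjw,hrt,hrw,htw,jpw,jrt,jrw,jtw,kpt,krt,ktz,kwz,ptz,rtw,rtz,rwz,twz
∂3: piv[bgjp,bgkt,bgpt,bhjr,bhrt,bhrw,bhtw,bjpw,bptz,brtw,ghjw,gjpw,hkrt,jkwz,jrtw,jrtz,jrwz,jtwz,kptz] rk=19  ker:hrtw,rtwz
rk∂_3=19

rank∂_3=19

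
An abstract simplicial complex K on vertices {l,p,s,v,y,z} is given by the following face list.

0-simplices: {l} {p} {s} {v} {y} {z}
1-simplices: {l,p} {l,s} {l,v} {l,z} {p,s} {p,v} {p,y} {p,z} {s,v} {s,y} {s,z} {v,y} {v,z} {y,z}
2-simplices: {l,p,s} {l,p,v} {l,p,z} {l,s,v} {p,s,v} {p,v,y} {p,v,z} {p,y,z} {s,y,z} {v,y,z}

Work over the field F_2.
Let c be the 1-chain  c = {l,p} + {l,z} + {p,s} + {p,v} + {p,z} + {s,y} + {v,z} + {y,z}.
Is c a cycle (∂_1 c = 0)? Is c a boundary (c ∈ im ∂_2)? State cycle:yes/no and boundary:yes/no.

cycle:yes boundary:no

n_0=6 n_1=14 n_2=10  [Z2]
∂1: piv[lp,ls,lv,lz,py] rk=5  ker:ps,pv,pz,sv,sy,sz,vy,vz,yz
∂2: piv[lps,lpv,lpz,lsv,pvy,pvz,pyz,syz] rk=8  ker:psv,vyz
∂1c = 0
c vs im∂2: residual ≠ 0 ⇒ not boundary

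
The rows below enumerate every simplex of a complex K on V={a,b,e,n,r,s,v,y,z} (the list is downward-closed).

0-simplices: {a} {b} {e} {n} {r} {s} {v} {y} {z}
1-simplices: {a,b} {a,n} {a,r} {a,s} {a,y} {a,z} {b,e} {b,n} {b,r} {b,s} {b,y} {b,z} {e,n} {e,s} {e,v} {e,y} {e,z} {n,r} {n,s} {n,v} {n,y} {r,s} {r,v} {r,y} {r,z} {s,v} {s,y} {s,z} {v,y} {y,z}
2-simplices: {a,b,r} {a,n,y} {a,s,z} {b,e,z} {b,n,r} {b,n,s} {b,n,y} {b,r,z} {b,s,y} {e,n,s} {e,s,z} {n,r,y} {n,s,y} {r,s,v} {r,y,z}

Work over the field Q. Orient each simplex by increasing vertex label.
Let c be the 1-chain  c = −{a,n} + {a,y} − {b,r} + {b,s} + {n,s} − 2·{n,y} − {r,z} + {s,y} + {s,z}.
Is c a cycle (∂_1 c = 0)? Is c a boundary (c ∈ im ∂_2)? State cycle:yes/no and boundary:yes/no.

n_0=9 n_1=30 n_2=15  [Q]
∂1: piv[ab,an,ar,as,ay,az,be,ev] rk=8  ker:bn,br,bs,by,bz,en,es,ey,ez,nr,ns,nv,ny,rs,rv,ry,rz,sv,sy,sz,vy,yz
∂2: piv[abr,any,asz,bez,bnr,bns,bny,brz,bsy,ens,esz,nry,rsv,ryz] rk=14  ker:nsy
∂1c = 0
c vs im∂2: residual ≠ 0 ⇒ not boundary

cycle:yes boundary:no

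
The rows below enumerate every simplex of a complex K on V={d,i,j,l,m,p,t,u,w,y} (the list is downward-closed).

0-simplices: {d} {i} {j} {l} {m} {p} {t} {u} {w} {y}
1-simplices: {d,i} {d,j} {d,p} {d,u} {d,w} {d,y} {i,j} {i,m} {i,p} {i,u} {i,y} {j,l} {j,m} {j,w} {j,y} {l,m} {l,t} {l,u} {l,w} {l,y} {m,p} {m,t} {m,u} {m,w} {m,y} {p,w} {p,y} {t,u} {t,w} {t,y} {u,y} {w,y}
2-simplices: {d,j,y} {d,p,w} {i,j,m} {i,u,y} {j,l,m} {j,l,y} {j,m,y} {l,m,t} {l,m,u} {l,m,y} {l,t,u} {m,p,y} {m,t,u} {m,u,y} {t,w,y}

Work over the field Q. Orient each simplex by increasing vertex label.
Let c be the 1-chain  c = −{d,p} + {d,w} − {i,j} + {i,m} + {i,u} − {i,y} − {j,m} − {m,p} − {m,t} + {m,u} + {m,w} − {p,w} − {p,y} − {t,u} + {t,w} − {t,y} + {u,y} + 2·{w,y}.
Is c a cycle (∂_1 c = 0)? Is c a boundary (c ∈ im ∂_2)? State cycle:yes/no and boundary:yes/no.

n_0=10 n_1=32 n_2=15  [Q]
∂1: piv[di,dj,dp,du,dw,dy,im,jl,lt] rk=9  ker:ij,ip,iu,iy,jm,jw,jy,lm,lu,lw,ly,mp,mt,mu,mw,my,pw,py,tu,tw,ty,uy,wy
∂2: piv[djy,dpw,ijm,iuy,jlm,jly,jmy,lmt,lmu,ltu,mpy,muy,twy] rk=13  ker:lmy,mtu
∂1c = 0
c vs im∂2: residual ≠ 0 ⇒ not boundary

cycle:yes boundary:no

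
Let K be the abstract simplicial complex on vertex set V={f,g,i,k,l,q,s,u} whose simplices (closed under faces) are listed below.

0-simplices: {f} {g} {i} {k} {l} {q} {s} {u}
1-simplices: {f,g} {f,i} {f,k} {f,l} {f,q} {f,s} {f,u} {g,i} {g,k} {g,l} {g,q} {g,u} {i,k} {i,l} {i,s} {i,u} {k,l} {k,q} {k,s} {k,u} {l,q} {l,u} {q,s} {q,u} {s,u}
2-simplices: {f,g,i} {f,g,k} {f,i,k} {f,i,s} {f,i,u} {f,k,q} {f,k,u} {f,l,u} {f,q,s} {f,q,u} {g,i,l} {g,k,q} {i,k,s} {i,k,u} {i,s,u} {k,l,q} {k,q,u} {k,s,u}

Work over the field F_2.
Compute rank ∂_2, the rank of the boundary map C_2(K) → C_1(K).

rank∂_2=15

n_0=8 n_1=25 n_2=18  [Z2]
∂1: piv[fg,fi,fk,fl,fq,fs,fu] rk=7  ker:gi,gk,gl,gq,gu,ik,il,is,iu,kl,kq,ks,ku,lq,lu,qs,qu,su
∂2: piv[fgi,fgk,fik,fis,fiu,fkq,fku,flu,fqs,fqu,gil,gkq,iks,isu,klq] rk=15  ker:iku,kqu,ksu
rk∂_2=15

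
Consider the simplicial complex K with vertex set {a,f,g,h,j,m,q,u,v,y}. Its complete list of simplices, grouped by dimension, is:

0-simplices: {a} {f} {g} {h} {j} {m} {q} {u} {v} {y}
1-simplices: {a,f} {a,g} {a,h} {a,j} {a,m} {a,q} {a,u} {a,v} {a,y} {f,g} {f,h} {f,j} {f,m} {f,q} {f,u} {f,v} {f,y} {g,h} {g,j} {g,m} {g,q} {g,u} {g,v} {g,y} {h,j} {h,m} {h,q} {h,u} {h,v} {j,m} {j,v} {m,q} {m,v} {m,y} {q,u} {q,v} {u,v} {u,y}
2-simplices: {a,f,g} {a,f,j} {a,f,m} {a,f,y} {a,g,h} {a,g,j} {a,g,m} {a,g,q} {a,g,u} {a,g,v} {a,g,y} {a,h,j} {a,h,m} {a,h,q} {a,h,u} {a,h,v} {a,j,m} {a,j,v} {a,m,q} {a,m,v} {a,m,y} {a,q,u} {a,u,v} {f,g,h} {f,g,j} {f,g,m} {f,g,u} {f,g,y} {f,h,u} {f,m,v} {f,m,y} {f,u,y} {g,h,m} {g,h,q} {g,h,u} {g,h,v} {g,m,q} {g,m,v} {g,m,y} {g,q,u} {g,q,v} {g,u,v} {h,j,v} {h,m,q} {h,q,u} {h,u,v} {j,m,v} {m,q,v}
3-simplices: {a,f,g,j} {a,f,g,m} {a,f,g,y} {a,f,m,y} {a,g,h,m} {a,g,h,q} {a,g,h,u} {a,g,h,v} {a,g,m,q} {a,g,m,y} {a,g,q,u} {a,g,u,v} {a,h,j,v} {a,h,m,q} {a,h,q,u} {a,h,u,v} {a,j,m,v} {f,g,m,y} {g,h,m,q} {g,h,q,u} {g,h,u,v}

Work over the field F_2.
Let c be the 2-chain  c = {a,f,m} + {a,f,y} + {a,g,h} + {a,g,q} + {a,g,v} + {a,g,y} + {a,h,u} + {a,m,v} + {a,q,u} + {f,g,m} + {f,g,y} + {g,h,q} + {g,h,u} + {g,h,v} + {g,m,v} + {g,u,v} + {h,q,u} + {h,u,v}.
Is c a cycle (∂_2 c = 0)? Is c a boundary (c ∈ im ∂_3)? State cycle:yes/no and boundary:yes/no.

cycle:yes boundary:no

n_0=10 n_1=38 n_2=48 n_3=21  [Z2]
∂1: piv[af,ag,ah,aj,am,aq,au,av,ay] rk=9  ker:fg,fh,fj,fm,fq,fu,fv,fy,gh,gj,gm,gq,gu,gv,gy,hj,hm,hq,hu,hv,jm,jv,mq,mv,my,qu,qv,uv,uy
∂2: piv[afg,afj,afm,afy,agh,agj,agm,agq,agu,agv,agy,ahj,ahm,ahq,ahu,ahv,ajm,ajv,amq,amv,amy,aqu,auv,fgh,fgu,fmv,fuy,gqv] rk=28  ker:fgj,fgm,fgy,fhu,fmy,ghm,ghq,ghu,ghv,gmq,gmv,gmy,gqu,guv,hjv,hmq,hqu,huv,jmv,mqv
∂3: piv[afgj,afgm,afgy,afmy,aghm,aghq,aghu,aghv,agmq,agmy,agqu,aguv,ahjv,ahmq,ahqu,ahuv,ajmv] rk=17  ker:fgmy,ghmq,ghqu,ghuv
∂2c = 0
c vs im∂3: residual ≠ 0 ⇒ not boundary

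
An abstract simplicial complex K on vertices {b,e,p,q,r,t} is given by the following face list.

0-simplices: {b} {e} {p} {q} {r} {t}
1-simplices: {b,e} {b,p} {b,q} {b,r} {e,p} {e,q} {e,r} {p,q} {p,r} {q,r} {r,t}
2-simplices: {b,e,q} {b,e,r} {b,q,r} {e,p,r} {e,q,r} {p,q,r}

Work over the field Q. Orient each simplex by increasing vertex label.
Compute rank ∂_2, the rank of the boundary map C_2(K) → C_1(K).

n_0=6 n_1=11 n_2=6  [Q]
∂1: piv[be,bp,bq,br,rt] rk=5  ker:ep,eq,er,pq,pr,qr
∂2: piv[beq,ber,bqr,epr,pqr] rk=5  ker:eqr
rk∂_2=5

rank∂_2=5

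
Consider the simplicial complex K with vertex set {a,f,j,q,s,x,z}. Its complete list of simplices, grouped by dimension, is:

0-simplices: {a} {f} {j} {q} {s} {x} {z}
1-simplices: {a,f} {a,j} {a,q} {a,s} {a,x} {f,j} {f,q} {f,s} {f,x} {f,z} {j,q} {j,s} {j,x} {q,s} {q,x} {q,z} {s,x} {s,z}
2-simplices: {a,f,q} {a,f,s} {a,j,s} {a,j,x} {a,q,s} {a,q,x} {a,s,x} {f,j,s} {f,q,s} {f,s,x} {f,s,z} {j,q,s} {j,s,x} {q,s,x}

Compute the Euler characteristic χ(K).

χ(K)=3

n_0=7 n_1=18 n_2=14
χ=+7−18+14=3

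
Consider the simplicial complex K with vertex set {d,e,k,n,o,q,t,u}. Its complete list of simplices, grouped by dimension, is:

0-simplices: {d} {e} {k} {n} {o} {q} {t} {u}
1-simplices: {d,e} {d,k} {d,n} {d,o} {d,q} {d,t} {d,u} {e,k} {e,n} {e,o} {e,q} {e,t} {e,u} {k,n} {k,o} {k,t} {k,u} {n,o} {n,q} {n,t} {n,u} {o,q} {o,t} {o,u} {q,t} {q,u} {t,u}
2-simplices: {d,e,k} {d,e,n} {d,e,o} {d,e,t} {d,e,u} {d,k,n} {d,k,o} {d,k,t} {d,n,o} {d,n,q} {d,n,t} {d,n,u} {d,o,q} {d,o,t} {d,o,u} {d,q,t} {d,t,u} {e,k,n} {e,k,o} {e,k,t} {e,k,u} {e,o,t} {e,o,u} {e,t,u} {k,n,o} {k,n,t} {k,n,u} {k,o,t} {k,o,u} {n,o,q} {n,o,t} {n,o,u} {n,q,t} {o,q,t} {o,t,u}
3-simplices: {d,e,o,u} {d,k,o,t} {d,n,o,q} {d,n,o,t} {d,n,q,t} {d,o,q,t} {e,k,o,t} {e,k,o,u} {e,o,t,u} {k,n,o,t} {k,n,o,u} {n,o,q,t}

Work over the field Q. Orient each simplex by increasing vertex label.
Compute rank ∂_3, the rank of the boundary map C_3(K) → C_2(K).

n_0=8 n_1=27 n_2=35 n_3=12  [Q]
∂1: piv[de,dk,dn,do,dq,dt,du] rk=7  ker:ek,en,eo,eq,et,eu,kn,ko,kt,ku,no,nq,nt,nu,oq,ot,ou,qt,qu,tu
∂2: piv[dek,den,deo,det,deu,dkn,dko,dkt,dno,dnq,dnt,dnu,doq,dot,dou,dqt,dtu,eku] rk=18  ker:ekn,eko,ekt,eot,eou,etu,kno,knt,knu,kot,kou,noq,not,nou,nqt,oqt,otu
∂3: piv[deou,dkot,dnoq,dnot,dnqt,doqt,ekot,ekou,eotu,knot,knou] rk=11  ker:noqt
rk∂_3=11

rank∂_3=11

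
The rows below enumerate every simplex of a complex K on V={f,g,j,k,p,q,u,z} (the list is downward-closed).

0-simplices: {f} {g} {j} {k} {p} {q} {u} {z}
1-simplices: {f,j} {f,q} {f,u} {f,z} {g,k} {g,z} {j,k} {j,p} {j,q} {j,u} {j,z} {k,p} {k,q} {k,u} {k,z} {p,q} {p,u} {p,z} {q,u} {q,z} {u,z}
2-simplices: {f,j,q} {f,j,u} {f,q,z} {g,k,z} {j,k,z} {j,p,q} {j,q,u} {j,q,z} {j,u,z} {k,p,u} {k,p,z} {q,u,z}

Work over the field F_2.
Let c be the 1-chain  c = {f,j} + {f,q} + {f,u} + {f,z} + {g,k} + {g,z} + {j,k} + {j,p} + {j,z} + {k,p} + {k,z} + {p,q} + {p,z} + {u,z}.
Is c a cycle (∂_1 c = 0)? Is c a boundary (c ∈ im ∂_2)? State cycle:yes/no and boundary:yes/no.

n_0=8 n_1=21 n_2=12  [Z2]
∂1: piv[fj,fq,fu,fz,gk,gz,jp] rk=7  ker:jk,jq,ju,jz,kp,kq,ku,kz,pq,pu,pz,qu,qz,uz
∂2: piv[fjq,fju,fqz,gkz,jkz,jpq,jqu,jqz,juz,kpu,kpz] rk=11  ker:quz
∂1c = 0
c vs im∂2: reduces to 0 ⇒ boundary

cycle:yes boundary:yes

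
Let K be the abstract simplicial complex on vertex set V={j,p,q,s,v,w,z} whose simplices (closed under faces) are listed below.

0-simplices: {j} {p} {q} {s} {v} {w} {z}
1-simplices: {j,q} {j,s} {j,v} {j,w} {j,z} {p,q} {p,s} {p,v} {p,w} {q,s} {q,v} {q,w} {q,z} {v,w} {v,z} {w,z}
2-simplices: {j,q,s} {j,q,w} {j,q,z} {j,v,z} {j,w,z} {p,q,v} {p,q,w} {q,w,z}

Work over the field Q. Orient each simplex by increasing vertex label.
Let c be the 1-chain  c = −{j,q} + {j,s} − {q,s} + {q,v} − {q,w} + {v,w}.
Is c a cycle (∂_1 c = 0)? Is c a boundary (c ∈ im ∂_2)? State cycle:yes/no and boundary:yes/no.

cycle:yes boundary:no

n_0=7 n_1=16 n_2=8  [Q]
∂1: piv[jq,js,jv,jw,jz,pq] rk=6  ker:ps,pv,pw,qs,qv,qw,qz,vw,vz,wz
∂2: piv[jqs,jqw,jqz,jvz,jwz,pqv,pqw] rk=7  ker:qwz
∂1c = 0
c vs im∂2: residual ≠ 0 ⇒ not boundary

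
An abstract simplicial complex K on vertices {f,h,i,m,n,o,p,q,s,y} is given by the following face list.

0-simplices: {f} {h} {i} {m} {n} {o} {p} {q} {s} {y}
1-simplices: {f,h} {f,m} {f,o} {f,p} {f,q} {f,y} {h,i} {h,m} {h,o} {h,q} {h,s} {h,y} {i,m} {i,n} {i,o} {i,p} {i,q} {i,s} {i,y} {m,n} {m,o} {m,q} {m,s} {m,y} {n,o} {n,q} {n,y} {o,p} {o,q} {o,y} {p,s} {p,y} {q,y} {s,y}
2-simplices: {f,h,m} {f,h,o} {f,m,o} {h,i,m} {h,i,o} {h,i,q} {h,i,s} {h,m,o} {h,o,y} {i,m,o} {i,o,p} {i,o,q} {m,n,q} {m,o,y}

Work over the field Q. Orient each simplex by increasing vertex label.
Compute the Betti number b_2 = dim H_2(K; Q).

n_0=10 n_1=34 n_2=14  [Q]
∂1: piv[fh,fm,fo,fp,fq,fy,hi,hs,in] rk=9  ker:hm,ho,hq,hy,im,io,ip,iq,is,iy,mn,mo,mq,ms,my,no,nq,ny,op,oq,oy,ps,py,qy,sy
∂2: piv[fhm,fho,fmo,him,hio,hiq,his,hoy,iop,ioq,mnq,moy] rk=12  ker:hmo,imo
b_2=(14−12)−0=2

b_2=2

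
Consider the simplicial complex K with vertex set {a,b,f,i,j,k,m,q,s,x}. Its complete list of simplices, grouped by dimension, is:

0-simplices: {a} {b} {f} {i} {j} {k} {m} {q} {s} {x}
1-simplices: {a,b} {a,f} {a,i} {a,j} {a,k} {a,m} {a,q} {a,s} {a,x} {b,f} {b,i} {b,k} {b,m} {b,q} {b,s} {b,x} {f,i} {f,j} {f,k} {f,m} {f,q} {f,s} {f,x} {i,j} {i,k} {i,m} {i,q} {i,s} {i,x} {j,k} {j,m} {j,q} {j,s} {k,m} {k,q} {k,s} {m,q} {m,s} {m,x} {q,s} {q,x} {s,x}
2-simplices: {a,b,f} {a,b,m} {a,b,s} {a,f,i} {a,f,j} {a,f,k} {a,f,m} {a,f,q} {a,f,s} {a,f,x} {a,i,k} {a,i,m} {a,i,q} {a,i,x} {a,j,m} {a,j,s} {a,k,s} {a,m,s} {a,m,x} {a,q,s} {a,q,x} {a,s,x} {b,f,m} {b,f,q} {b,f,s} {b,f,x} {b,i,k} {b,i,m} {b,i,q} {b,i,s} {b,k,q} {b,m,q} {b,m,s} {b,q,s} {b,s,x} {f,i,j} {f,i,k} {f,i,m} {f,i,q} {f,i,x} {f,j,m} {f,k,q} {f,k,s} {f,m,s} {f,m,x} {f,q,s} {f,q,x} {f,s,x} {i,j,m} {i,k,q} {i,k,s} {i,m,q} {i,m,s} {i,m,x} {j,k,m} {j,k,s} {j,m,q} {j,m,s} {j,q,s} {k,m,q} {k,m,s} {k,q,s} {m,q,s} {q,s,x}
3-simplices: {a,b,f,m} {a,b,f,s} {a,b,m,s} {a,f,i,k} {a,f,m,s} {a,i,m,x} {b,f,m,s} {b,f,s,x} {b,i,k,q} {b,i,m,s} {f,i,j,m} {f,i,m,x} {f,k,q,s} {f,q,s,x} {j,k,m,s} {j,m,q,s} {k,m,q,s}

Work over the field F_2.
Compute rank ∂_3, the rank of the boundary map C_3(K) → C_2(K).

rank∂_3=16

n_0=10 n_1=42 n_2=64 n_3=17  [Z2]
∂1: piv[ab,af,ai,aj,ak,am,aq,as,ax] rk=9  ker:bf,bi,bk,bm,bq,bs,bx,fi,fj,fk,fm,fq,fs,fx,ij,ik,im,iq,is,ix,jk,jm,jq,js,km,kq,ks,mq,ms,mx,qs,qx,sx
∂2: piv[abf,abm,abs,afi,afj,afk,afm,afq,afs,afx,aik,aim,aiq,aix,ajm,ajs,aks,ams,amx,aqs,aqx,asx,bfq,bfx,bik,bim,bis,bkq,bmq,fij,jkm,jks,jmq] rk=33  ker:bfm,bfs,biq,bms,bqs,bsx,fik,fim,fiq,fix,fjm,fkq,fks,fms,fmx,fqs,fqx,fsx,ijm,ikq,iks,imq,ims,imx,jms,jqs,kmq,kms,kqs,mqs,qsx
∂3: piv[abfm,abfs,abms,afik,afms,aimx,bfsx,bikq,bims,fijm,fimx,fkqs,fqsx,jkms,jmqs,kmqs] rk=16  ker:bfms
rk∂_3=16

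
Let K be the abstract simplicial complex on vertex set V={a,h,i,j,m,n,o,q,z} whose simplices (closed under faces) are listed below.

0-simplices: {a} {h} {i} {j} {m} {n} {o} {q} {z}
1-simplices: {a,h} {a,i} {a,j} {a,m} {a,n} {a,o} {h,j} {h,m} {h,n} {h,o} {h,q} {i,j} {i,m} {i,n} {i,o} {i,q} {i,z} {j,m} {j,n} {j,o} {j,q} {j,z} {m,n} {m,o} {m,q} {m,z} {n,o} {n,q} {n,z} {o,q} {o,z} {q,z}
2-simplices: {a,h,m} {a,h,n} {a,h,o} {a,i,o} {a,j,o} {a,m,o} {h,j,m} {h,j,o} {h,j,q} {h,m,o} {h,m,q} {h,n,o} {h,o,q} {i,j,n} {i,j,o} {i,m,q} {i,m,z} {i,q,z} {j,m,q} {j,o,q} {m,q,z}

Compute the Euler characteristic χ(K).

n_0=9 n_1=32 n_2=21
χ=+9−32+21=-2

χ(K)=-2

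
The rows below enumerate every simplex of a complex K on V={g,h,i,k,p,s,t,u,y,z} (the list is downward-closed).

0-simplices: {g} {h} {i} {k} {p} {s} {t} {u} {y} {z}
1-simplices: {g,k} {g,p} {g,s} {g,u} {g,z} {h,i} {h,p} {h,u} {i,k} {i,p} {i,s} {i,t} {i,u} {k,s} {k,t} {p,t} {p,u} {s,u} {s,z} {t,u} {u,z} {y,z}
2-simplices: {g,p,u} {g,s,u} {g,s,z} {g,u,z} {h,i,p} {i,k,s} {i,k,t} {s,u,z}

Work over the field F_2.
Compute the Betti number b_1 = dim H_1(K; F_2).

b_1=6

n_0=10 n_1=22 n_2=8  [Z2]
∂1: piv[gk,gp,gs,gu,gz,hi,hp,it,yz] rk=9  ker:hu,ik,ip,is,iu,ks,kt,pt,pu,su,sz,tu,uz
∂2: piv[gpu,gsu,gsz,guz,hip,iks,ikt] rk=7  ker:suz
b_1=(22−9)−7=6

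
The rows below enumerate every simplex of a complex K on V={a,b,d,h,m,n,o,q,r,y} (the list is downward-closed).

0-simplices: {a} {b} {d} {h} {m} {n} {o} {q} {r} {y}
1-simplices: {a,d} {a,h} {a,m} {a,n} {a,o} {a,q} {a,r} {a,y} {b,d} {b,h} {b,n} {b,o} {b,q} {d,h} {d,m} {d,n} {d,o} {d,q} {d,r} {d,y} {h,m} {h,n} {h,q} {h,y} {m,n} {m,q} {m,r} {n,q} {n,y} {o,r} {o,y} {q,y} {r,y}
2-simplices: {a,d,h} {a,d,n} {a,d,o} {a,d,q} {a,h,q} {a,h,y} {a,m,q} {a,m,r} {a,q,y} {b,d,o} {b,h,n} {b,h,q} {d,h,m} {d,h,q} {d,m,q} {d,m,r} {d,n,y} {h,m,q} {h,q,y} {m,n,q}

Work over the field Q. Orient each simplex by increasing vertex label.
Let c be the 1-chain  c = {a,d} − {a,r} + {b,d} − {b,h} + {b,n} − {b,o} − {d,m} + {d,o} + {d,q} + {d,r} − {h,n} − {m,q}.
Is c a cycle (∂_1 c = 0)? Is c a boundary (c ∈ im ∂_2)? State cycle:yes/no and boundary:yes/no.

cycle:yes boundary:yes

n_0=10 n_1=33 n_2=20  [Q]
∂1: piv[ad,ah,am,an,ao,aq,ar,ay,bd] rk=9  ker:bh,bn,bo,bq,dh,dm,dn,do,dq,dr,dy,hm,hn,hq,hy,mn,mq,mr,nq,ny,or,oy,qy,ry
∂2: piv[adh,adn,ado,adq,ahq,ahy,amq,amr,aqy,bdo,bhn,bhq,dhm,dmq,dmr,dny,mnq] rk=17  ker:dhq,hmq,hqy
∂1c = 0
c vs im∂2: reduces to 0 ⇒ boundary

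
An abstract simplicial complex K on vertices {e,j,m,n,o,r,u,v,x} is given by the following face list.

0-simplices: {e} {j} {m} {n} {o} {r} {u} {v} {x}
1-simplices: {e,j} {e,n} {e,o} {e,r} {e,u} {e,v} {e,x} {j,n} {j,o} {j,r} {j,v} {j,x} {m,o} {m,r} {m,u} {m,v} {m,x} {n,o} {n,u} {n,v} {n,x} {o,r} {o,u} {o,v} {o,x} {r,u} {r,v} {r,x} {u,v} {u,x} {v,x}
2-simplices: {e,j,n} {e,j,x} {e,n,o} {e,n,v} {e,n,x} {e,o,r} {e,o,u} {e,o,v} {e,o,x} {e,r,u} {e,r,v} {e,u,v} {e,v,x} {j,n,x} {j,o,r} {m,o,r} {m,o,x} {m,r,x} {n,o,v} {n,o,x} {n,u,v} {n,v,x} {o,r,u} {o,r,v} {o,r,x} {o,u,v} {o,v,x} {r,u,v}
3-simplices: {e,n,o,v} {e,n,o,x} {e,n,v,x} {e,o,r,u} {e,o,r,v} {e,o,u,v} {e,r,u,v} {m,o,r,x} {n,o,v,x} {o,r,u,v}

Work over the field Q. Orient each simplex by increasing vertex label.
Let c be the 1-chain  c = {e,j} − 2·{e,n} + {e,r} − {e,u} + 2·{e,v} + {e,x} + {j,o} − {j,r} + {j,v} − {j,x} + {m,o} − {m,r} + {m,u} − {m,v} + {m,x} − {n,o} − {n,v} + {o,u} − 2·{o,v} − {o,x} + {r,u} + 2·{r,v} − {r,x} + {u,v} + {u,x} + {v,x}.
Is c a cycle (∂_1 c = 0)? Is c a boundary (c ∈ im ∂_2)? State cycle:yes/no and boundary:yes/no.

n_0=9 n_1=31 n_2=28 n_3=10  [Q]
∂1: piv[ej,en,eo,er,eu,ev,ex,mo] rk=8  ker:jn,jo,jr,jv,jx,mr,mu,mv,mx,no,nu,nv,nx,or,ou,ov,ox,ru,rv,rx,uv,ux,vx
∂2: piv[ejn,ejx,eno,env,enx,eor,eou,eov,eox,eru,erv,euv,evx,jor,mor,mox,mrx,nuv] rk=18  ker:jnx,nov,nox,nvx,oru,orv,orx,ouv,ovx,ruv
∂3: piv[enov,enox,envx,eoru,eorv,eouv,eruv,morx,novx] rk=9  ker:oruv
∂1c = −2·{e} + {j} − {m} + 3·{o} − 3·{r} + {v} + {x}

cycle:no boundary:no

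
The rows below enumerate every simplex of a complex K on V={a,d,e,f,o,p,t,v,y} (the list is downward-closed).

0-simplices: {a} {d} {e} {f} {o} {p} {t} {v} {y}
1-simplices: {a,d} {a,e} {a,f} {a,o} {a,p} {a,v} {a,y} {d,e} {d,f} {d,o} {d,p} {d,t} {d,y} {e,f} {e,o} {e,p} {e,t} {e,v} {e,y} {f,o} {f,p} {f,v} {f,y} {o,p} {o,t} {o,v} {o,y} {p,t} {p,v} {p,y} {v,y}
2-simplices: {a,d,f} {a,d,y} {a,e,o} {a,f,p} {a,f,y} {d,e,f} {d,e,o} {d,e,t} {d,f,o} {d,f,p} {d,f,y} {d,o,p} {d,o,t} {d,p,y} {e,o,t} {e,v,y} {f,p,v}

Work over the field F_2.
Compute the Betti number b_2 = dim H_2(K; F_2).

n_0=9 n_1=31 n_2=17  [Z2]
∂1: piv[ad,ae,af,ao,ap,av,ay,dt] rk=8  ker:de,df,do,dp,dy,ef,eo,ep,et,ev,ey,fo,fp,fv,fy,op,ot,ov,oy,pt,pv,py,vy
∂2: piv[adf,ady,aeo,afp,afy,def,deo,det,dfo,dfp,dop,dot,dpy,evy,fpv] rk=15  ker:dfy,eot
b_2=(17−15)−0=2

b_2=2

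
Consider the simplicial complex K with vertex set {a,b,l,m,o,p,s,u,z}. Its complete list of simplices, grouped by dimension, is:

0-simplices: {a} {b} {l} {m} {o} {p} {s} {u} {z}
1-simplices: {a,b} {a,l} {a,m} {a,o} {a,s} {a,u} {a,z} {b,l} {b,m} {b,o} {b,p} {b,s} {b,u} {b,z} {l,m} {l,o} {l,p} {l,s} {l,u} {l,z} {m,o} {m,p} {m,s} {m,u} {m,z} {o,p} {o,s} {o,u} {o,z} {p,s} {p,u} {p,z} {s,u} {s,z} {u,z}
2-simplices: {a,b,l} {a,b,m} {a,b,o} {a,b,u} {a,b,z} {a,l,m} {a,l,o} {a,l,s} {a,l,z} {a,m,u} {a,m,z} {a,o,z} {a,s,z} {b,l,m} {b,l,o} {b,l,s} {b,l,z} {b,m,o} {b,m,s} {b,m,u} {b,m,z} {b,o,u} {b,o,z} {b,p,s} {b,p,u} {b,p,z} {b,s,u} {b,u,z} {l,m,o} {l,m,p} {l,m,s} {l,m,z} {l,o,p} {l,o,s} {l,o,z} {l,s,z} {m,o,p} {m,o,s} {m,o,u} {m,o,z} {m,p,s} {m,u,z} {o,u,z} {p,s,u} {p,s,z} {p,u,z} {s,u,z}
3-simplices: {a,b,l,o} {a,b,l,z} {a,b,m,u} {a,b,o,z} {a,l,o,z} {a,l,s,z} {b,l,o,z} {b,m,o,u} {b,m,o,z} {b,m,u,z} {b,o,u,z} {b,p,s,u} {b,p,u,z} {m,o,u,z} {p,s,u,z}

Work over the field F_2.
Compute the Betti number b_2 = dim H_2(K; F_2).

n_0=9 n_1=35 n_2=47 n_3=15  [Z2]
∂1: piv[ab,al,am,ao,as,au,az,bp] rk=8  ker:bl,bm,bo,bs,bu,bz,lm,lo,lp,ls,lu,lz,mo,mp,ms,mu,mz,op,os,ou,oz,ps,pu,pz,su,sz,uz
∂2: piv[abl,abm,abo,abu,abz,alm,alo,als,alz,amu,amz,aoz,asz,bls,bmo,bms,bou,bps,bpu,bpz,bsu,buz,lmp,lop,los,mps] rk=26  ker:blm,blo,blz,bmu,bmz,boz,lmo,lms,lmz,loz,lsz,mop,mos,mou,moz,muz,ouz,psu,psz,puz,suz
∂3: piv[ablo,ablz,abmu,aboz,aloz,alsz,bmou,bmoz,bmuz,bouz,bpsu,bpuz,psuz] rk=13  ker:bloz,mouz
b_2=(47−26)−13=8

b_2=8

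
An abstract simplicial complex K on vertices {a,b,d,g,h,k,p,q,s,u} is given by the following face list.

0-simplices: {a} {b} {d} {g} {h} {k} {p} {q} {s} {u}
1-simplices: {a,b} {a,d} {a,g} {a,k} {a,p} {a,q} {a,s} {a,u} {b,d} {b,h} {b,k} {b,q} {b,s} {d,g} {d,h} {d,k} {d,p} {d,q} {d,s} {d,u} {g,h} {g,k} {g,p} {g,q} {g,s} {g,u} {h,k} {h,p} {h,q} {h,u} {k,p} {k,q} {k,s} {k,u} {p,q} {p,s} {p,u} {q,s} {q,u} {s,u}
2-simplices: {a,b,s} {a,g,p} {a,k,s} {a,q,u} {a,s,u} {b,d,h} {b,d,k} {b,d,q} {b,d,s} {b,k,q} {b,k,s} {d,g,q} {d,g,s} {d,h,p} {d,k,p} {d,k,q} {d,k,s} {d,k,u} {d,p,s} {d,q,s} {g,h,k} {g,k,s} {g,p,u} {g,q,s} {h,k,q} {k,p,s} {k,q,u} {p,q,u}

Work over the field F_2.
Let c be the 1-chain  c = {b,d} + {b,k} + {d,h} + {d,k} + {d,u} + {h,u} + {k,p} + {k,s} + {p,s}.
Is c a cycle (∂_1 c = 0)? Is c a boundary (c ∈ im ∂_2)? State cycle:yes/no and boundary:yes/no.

n_0=10 n_1=40 n_2=28  [Z2]
∂1: piv[ab,ad,ag,ak,ap,aq,as,au,bh] rk=9  ker:bd,bk,bq,bs,dg,dh,dk,dp,dq,ds,du,gh,gk,gp,gq,gs,gu,hk,hp,hq,hu,kp,kq,ks,ku,pq,ps,pu,qs,qu,su
∂2: piv[abs,agp,aks,aqu,asu,bdh,bdk,bdq,bds,bkq,bks,dgq,dgs,dhp,dkp,dku,dps,dqs,ghk,gks,gpu,hkq,kqu,pqu] rk=24  ker:dkq,dks,gqs,kps
∂1c = 0
c vs im∂2: residual ≠ 0 ⇒ not boundary

cycle:yes boundary:no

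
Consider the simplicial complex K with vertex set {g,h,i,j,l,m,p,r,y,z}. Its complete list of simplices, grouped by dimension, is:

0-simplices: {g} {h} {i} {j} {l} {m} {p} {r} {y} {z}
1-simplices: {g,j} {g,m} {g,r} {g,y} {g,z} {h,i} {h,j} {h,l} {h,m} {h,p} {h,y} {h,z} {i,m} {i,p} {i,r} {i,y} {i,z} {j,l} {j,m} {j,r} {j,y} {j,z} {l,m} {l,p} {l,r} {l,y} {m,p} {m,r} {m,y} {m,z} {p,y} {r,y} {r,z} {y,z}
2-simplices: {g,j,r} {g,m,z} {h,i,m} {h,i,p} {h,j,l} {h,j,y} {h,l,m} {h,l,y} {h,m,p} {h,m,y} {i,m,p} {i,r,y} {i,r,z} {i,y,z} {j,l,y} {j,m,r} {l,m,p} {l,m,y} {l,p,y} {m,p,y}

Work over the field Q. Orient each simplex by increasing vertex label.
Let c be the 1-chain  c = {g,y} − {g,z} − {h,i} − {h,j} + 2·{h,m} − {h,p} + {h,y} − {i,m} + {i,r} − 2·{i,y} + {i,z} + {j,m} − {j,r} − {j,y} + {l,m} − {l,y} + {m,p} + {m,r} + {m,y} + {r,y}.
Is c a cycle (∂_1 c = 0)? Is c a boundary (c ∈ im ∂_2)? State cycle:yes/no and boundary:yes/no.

cycle:yes boundary:no

n_0=10 n_1=34 n_2=20  [Q]
∂1: piv[gj,gm,gr,gy,gz,hi,hj,hl,hp] rk=9  ker:hm,hy,hz,im,ip,ir,iy,iz,jl,jm,jr,jy,jz,lm,lp,lr,ly,mp,mr,my,mz,py,ry,rz,yz
∂2: piv[gjr,gmz,him,hip,hjl,hjy,hlm,hly,hmp,hmy,iry,irz,iyz,jmr,lmp,lpy] rk=16  ker:imp,jly,lmy,mpy
∂1c = 0
c vs im∂2: residual ≠ 0 ⇒ not boundary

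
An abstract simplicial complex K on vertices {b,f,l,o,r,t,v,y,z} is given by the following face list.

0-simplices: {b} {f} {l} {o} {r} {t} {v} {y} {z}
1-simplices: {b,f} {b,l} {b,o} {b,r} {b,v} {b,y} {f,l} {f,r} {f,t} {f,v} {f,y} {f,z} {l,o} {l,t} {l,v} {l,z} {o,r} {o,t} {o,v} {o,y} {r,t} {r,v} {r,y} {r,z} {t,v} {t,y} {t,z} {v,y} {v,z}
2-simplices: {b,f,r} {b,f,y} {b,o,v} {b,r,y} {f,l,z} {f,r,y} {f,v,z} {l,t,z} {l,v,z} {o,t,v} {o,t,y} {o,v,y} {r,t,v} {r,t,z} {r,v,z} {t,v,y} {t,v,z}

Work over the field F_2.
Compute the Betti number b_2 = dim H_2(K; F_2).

b_2=3

n_0=9 n_1=29 n_2=17  [Z2]
∂1: piv[bf,bl,bo,br,bv,by,ft,fz] rk=8  ker:fl,fr,fv,fy,lo,lt,lv,lz,or,ot,ov,oy,rt,rv,ry,rz,tv,ty,tz,vy,vz
∂2: piv[bfr,bfy,bov,bry,flz,fvz,ltz,lvz,otv,oty,ovy,rtv,rtz,rvz] rk=14  ker:fry,tvy,tvz
b_2=(17−14)−0=3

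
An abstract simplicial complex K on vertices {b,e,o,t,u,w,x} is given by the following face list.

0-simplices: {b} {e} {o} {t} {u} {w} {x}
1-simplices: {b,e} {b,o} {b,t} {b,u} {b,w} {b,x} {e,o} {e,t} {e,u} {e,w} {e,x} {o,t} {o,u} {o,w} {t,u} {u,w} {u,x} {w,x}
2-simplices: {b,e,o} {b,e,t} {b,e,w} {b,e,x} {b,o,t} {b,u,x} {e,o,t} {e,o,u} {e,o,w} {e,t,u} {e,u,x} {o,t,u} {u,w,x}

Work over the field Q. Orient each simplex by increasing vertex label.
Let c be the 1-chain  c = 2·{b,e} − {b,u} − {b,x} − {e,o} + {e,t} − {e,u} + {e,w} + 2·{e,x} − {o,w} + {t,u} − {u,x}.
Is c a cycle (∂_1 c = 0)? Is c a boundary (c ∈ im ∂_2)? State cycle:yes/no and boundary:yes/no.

cycle:yes boundary:yes

n_0=7 n_1=18 n_2=13  [Q]
∂1: piv[be,bo,bt,bu,bw,bx] rk=6  ker:eo,et,eu,ew,ex,ot,ou,ow,tu,uw,ux,wx
∂2: piv[beo,bet,bew,bex,bot,bux,eou,eow,etu,eux,uwx] rk=11  ker:eot,otu
∂1c = 0
c vs im∂2: reduces to 0 ⇒ boundary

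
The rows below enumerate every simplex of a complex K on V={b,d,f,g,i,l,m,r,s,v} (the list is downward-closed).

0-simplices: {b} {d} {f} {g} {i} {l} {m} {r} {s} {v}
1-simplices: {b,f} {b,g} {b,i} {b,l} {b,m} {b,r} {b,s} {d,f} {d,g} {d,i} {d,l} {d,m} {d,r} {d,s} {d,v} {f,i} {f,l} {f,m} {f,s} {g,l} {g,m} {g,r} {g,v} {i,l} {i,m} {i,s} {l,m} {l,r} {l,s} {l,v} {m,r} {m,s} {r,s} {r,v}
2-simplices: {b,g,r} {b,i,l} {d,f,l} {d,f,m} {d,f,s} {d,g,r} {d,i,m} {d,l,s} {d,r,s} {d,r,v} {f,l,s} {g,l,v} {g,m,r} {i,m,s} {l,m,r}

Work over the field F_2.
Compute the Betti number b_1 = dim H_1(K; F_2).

n_0=10 n_1=34 n_2=15  [Z2]
∂1: piv[bf,bg,bi,bl,bm,br,bs,df,dv] rk=9  ker:dg,di,dl,dm,dr,ds,fi,fl,fm,fs,gl,gm,gr,gv,il,im,is,lm,lr,ls,lv,mr,ms,rs,rv
∂2: piv[bgr,bil,dfl,dfm,dfs,dgr,dim,dls,drs,drv,glv,gmr,ims,lmr] rk=14  ker:fls
b_1=(34−9)−14=11

b_1=11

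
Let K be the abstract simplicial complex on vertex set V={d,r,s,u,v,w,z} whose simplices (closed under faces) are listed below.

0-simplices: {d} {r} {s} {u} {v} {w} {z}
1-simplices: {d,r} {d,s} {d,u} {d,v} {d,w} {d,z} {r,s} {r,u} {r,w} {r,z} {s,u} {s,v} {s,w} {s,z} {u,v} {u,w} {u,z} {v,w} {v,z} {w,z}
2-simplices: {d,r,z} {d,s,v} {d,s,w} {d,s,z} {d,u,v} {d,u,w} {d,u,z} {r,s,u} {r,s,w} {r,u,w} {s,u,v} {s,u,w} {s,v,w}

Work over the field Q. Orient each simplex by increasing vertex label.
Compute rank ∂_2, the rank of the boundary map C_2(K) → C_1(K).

rank∂_2=11

n_0=7 n_1=20 n_2=13  [Q]
∂1: piv[dr,ds,du,dv,dw,dz] rk=6  ker:rs,ru,rw,rz,su,sv,sw,sz,uv,uw,uz,vw,vz,wz
∂2: piv[drz,dsv,dsw,dsz,duv,duw,duz,rsu,rsw,ruw,svw] rk=11  ker:suv,suw
rk∂_2=11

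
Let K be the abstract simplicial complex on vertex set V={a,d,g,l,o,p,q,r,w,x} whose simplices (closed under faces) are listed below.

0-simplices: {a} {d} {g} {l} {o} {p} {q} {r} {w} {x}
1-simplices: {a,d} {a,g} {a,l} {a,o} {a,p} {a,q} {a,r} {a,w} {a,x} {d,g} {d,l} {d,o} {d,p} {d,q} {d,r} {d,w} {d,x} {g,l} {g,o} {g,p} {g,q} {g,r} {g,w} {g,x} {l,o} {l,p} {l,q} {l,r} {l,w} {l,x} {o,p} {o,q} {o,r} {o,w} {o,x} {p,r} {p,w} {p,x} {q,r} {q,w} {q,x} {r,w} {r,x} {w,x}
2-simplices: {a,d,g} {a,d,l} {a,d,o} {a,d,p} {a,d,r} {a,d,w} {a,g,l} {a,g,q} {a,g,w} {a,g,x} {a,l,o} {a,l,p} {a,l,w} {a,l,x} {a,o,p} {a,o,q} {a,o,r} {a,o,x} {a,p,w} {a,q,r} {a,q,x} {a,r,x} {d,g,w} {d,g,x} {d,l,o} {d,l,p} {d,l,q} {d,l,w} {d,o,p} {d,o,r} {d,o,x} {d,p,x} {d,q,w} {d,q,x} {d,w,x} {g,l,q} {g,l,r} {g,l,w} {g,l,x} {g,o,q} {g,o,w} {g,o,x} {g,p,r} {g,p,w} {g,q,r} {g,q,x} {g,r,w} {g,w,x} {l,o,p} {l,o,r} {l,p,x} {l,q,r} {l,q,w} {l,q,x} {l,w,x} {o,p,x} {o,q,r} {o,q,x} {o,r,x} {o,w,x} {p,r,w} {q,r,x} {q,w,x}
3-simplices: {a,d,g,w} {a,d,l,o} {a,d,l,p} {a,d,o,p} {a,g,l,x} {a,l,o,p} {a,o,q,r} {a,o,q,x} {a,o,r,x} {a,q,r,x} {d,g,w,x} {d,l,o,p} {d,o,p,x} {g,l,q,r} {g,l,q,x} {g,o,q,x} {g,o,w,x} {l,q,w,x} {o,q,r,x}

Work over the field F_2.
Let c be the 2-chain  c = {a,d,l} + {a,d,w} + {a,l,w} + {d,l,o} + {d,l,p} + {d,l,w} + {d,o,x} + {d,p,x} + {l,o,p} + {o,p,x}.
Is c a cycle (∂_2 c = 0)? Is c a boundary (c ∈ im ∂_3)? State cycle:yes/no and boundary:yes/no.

n_0=10 n_1=44 n_2=63 n_3=19  [Z2]
∂1: piv[ad,ag,al,ao,ap,aq,ar,aw,ax] rk=9  ker:dg,dl,do,dp,dq,dr,dw,dx,gl,go,gp,gq,gr,gw,gx,lo,lp,lq,lr,lw,lx,op,oq,or,ow,ox,pr,pw,px,qr,qw,qx,rw,rx,wx
∂2: piv[adg,adl,ado,adp,adr,adw,agl,agq,agw,agx,alo,alp,alw,alx,aop,aoq,aor,aox,apw,aqr,aqx,arx,dgx,dlq,dpx,dqw,dqx,dwx,glr,goq,gow,gpr,gpw,gqr,grw] rk=35  ker:dgw,dlo,dlp,dlw,dop,dor,dox,glq,glw,glx,gox,gqx,gwx,lop,lor,lpx,lqr,lqw,lqx,lwx,opx,oqr,oqx,orx,owx,prw,qrx,qwx
∂3: piv[adgw,adlo,adlp,adop,aglx,alop,aoqr,aoqx,aorx,aqrx,dgwx,dopx,glqr,glqx,goqx,gowx,lqwx] rk=17  ker:dlop,oqrx
∂2c = 0
c vs im∂3: residual ≠ 0 ⇒ not boundary

cycle:yes boundary:no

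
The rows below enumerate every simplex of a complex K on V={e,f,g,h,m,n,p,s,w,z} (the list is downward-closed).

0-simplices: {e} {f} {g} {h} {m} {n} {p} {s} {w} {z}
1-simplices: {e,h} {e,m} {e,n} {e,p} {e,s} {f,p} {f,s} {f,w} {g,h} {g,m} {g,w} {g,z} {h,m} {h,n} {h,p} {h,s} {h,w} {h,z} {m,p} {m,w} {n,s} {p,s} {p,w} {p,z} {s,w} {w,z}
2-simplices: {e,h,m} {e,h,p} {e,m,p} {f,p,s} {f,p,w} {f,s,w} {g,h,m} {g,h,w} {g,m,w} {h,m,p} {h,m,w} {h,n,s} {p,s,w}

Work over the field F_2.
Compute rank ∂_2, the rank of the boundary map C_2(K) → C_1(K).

rank∂_2=10

n_0=10 n_1=26 n_2=13  [Z2]
∂1: piv[eh,em,en,ep,es,fp,fw,gh,gz] rk=9  ker:fs,gm,gw,hm,hn,hp,hs,hw,hz,mp,mw,ns,ps,pw,pz,sw,wz
∂2: piv[ehm,ehp,emp,fps,fpw,fsw,ghm,ghw,gmw,hns] rk=10  ker:hmp,hmw,psw
rk∂_2=10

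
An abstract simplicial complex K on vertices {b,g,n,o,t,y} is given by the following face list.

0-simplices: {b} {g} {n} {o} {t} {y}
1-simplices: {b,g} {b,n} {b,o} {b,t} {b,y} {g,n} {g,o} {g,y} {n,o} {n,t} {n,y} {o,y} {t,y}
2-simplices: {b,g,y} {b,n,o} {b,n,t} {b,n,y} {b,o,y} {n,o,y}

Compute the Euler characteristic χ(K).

n_0=6 n_1=13 n_2=6
χ=+6−13+6=-1

χ(K)=-1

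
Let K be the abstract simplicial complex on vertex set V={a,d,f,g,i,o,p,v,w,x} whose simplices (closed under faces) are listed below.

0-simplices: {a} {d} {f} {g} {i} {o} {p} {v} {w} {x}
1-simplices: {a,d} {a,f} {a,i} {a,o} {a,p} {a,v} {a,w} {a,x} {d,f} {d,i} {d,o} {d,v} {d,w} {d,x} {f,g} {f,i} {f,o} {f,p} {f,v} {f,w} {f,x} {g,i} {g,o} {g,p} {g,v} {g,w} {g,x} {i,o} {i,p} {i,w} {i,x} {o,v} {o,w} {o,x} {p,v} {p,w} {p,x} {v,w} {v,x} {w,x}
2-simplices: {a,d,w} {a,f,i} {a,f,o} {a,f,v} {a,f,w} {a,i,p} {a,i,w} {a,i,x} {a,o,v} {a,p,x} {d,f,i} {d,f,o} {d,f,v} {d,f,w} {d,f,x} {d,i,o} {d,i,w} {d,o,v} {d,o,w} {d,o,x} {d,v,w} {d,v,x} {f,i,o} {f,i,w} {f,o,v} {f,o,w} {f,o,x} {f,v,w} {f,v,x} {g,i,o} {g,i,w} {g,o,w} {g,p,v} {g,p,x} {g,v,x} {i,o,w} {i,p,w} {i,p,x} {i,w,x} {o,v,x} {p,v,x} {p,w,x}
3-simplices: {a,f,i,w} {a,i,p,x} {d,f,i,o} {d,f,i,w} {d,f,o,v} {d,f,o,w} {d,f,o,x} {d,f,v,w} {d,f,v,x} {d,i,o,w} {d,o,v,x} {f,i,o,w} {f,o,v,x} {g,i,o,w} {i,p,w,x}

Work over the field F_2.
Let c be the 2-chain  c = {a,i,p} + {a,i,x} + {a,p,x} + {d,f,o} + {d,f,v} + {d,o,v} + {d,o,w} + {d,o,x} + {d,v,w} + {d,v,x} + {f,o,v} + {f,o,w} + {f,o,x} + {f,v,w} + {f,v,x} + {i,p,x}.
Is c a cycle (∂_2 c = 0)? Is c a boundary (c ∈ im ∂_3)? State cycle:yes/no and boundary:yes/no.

cycle:yes boundary:yes

n_0=10 n_1=40 n_2=42 n_3=15  [Z2]
∂1: piv[ad,af,ai,ao,ap,av,aw,ax,fg] rk=9  ker:df,di,do,dv,dw,dx,fi,fo,fp,fv,fw,fx,gi,go,gp,gv,gw,gx,io,ip,iw,ix,ov,ow,ox,pv,pw,px,vw,vx,wx
∂2: piv[adw,afi,afo,afv,afw,aip,aiw,aix,aov,apx,dfi,dfo,dfv,dfw,dfx,dio,dow,dox,dvw,dvx,gio,giw,gpv,gpx,gvx,ipw,iwx] rk=27  ker:diw,dov,fio,fiw,fov,fow,fox,fvw,fvx,gow,iow,ipx,ovx,pvx,pwx
∂3: piv[afiw,aipx,dfio,dfiw,dfov,dfow,dfox,dfvw,dfvx,diow,dovx,giow,ipwx] rk=13  ker:fiow,fovx
∂2c = 0
c vs im∂3: reduces to 0 ⇒ boundary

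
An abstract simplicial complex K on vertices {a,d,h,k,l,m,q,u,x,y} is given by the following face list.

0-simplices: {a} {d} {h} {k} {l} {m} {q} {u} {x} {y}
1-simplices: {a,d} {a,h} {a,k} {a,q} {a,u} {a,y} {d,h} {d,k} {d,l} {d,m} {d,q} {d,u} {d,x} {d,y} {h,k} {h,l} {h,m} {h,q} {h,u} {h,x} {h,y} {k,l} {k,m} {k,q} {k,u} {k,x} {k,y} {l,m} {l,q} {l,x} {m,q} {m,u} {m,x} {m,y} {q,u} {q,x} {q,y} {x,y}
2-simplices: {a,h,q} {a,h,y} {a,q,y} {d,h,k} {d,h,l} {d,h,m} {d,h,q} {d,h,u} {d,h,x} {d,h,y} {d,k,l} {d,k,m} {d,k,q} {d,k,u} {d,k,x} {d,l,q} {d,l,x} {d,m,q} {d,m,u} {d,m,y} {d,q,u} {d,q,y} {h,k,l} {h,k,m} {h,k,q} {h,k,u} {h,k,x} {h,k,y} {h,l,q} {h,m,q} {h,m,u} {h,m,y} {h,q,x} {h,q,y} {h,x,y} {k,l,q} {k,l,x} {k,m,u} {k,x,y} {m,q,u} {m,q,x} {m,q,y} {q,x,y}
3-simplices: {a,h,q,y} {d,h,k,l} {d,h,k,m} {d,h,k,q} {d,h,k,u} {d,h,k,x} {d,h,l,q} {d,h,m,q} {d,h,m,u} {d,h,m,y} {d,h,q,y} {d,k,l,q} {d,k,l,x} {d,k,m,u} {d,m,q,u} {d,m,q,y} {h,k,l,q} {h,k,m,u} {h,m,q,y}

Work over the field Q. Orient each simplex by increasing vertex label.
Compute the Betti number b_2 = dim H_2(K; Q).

b_2=2

n_0=10 n_1=38 n_2=43 n_3=19  [Q]
∂1: piv[ad,ah,ak,aq,au,ay,dl,dm,dx] rk=9  ker:dh,dk,dq,du,dy,hk,hl,hm,hq,hu,hx,hy,kl,km,kq,ku,kx,ky,lm,lq,lx,mq,mu,mx,my,qu,qx,qy,xy
∂2: piv[ahq,ahy,aqy,dhk,dhl,dhm,dhq,dhu,dhx,dhy,dkl,dkm,dkq,dku,dkx,dlq,dlx,dmq,dmu,dmy,dqu,hky,hqx,hxy,mqx] rk=25  ker:dqy,hkl,hkm,hkq,hku,hkx,hlq,hmq,hmu,hmy,hqy,klq,klx,kmu,kxy,mqu,mqy,qxy
∂3: piv[ahqy,dhkl,dhkm,dhkq,dhku,dhkx,dhlq,dhmq,dhmu,dhmy,dhqy,dklq,dklx,dkmu,dmqu,dmqy] rk=16  ker:hklq,hkmu,hmqy
b_2=(43−25)−16=2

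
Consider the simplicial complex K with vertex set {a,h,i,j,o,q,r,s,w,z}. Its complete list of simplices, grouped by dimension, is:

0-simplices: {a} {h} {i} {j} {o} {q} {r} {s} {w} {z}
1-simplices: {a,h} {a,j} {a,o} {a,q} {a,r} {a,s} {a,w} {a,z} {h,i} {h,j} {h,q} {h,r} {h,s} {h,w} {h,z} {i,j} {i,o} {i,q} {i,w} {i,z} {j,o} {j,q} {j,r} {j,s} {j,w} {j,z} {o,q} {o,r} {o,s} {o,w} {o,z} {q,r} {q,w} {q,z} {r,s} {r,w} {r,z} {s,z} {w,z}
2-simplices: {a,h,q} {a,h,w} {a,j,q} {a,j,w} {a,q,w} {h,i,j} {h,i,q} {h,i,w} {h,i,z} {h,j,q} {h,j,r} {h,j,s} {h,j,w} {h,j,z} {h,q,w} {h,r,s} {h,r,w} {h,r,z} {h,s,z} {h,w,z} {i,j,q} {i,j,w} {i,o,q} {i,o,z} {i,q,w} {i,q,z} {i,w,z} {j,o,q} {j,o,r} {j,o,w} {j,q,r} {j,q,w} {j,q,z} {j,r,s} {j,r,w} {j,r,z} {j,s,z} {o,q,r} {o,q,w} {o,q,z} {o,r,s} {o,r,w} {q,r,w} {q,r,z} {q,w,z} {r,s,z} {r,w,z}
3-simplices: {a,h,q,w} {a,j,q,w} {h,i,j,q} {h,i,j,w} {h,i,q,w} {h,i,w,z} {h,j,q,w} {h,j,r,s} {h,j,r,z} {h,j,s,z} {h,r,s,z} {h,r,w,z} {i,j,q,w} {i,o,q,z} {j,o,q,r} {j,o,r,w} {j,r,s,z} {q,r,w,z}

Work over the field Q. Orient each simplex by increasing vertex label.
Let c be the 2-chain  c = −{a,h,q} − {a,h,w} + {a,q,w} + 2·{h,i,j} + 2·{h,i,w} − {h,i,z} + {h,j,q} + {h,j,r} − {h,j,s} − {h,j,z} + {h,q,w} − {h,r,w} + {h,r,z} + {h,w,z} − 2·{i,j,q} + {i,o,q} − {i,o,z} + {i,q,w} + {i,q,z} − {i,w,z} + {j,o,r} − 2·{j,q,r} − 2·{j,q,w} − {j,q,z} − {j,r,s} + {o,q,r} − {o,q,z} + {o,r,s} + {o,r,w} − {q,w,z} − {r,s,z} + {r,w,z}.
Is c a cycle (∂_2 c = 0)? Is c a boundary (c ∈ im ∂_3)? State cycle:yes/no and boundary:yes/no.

n_0=10 n_1=39 n_2=47 n_3=18  [Q]
∂1: piv[ah,aj,ao,aq,ar,as,aw,az,hi] rk=9  ker:hj,hq,hr,hs,hw,hz,ij,io,iq,iw,iz,jo,jq,jr,js,jw,jz,oq,or,os,ow,oz,qr,qw,qz,rs,rw,rz,sz,wz
∂2: piv[ahq,ahw,ajq,ajw,aqw,hij,hiq,hiw,hiz,hjq,hjr,hjs,hjz,hrs,hrw,hrz,hsz,hwz,ioq,ioz,iqz,joq,jor,jow,jqr,ors] rk=26  ker:hjw,hqw,ijq,ijw,iqw,iwz,jqw,jqz,jrs,jrw,jrz,jsz,oqr,oqw,oqz,orw,qrw,qrz,qwz,rsz,rwz
∂3: piv[ahqw,ajqw,hijq,hijw,hiqw,hiwz,hjqw,hjrs,hjrz,hjsz,hrsz,hrwz,ioqz,joqr,jorw,qrwz] rk=16  ker:ijqw,jrsz
∂2c = −2·{a,h} + 2·{a,q} + 3·{h,i} − 2·{h,j} − {h,q} − {h,r} + {h,s} − 2·{h,w} + 3·{i,q} + {j,o} − 6·{j,q} + {j,r} + 2·{j,w} + {o,q} + 2·{o,r} − {o,s} − {o,w} − {q,r} − {r,s} + {r,w} + {r,z} − {s,z}

cycle:no boundary:no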